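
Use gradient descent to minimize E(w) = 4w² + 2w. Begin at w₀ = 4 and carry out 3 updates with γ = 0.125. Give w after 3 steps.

-0.25

E′(w) = 8w + 2
Step 1: E′(4) = 34; w₁ = 4 − 0.125·34 = -0.25
Step 2: E′(-0.25) = 0; w₂ = -0.25 − 0.125·0 = -0.25
Step 3: E′(-0.25) = 0; w₃ = -0.25 − 0.125·0 = -0.25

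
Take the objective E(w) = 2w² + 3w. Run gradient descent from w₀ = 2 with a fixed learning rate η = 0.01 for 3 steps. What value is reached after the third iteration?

1.683024

E′(w) = 4w + 3
Step 1: E′(2) = 11; w₁ = 2 − 0.01·11 = 1.89
Step 2: E′(1.89) = 10.56; w₂ = 1.89 − 0.01·10.56 = 1.7844
Step 3: E′(1.7844) = 10.1376; w₃ = 1.7844 − 0.01·10.1376 = 1.683024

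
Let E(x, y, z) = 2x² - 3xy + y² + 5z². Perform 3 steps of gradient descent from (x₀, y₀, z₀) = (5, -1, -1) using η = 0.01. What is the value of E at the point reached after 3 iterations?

47.600628918052

∇E = (4x - 3y, -3x + 2y, 10z)
(x₁, y₁, z₁) = (5, -1, -1) − 0.01·(23, -17, -10) = (4.77, -0.83, -0.9)
(x₂, y₂, z₂) = (4.77, -0.83, -0.9) − 0.01·(21.57, -15.97, -9) = (4.5543, -0.6703, -0.81)
(x₃, y₃, z₃) = (4.5543, -0.6703, -0.81) − 0.01·(20.2281, -15.0035, -8.1) = (4.352019, -0.520265, -0.729)
E(4.352019, -0.520265, -0.729) = 47.600628918052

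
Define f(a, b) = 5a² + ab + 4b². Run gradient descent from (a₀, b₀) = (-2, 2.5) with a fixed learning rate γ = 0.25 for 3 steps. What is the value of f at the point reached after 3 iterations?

∇f = (10a + b, a + 8b)
Step 1: at (-2, 2.5), ∇f = (-17.5, 18) → (-2, 2.5) − 0.25·(-17.5, 18) = (2.375, -2)
Step 2: at (2.375, -2), ∇f = (21.75, -13.625) → (2.375, -2) − 0.25·(21.75, -13.625) = (-3.0625, 1.40625)
Step 3: at (-3.0625, 1.40625), ∇f = (-29.21875, 8.1875) → (-3.0625, 1.40625) − 0.25·(-29.21875, 8.1875) = (4.2421875, -0.640625)
f(4.2421875, -0.640625) = 88.90472412109375

88.90472412109375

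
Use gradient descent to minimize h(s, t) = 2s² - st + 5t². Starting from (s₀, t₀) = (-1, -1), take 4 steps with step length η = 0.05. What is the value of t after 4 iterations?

-0.12615625

∇h = (4s - t, -s + 10t)
Step 1: at (-1, -1), ∇h = (-3, -9) → (-1, -1) − 0.05·(-3, -9) = (-0.85, -0.55)
Step 2: at (-0.85, -0.55), ∇h = (-2.85, -4.65) → (-0.85, -0.55) − 0.05·(-2.85, -4.65) = (-0.7075, -0.3175)
Step 3: at (-0.7075, -0.3175), ∇h = (-2.5125, -2.4675) → (-0.7075, -0.3175) − 0.05·(-2.5125, -2.4675) = (-0.581875, -0.194125)
Step 4: at (-0.581875, -0.194125), ∇h = (-2.133375, -1.359375) → (-0.581875, -0.194125) − 0.05·(-2.133375, -1.359375) = (-0.47520625, -0.12615625)
t = -0.12615625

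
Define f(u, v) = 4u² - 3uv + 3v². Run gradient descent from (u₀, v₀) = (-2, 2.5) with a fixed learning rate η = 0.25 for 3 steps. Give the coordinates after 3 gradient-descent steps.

∇f = (8u - 3v, -3u + 6v)
(u₁, v₁) = (-2, 2.5) − 0.25·(-23.5, 21) = (3.875, -2.75)
(u₂, v₂) = (3.875, -2.75) − 0.25·(39.25, -28.125) = (-5.9375, 4.28125)
(u₃, v₃) = (-5.9375, 4.28125) − 0.25·(-60.34375, 43.5) = (9.1484375, -6.59375)

(9.1484375, -6.59375)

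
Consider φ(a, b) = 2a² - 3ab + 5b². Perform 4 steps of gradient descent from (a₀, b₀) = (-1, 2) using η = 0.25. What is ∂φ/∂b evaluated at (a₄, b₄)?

∇φ = (4a - 3b, -3a + 10b)
Step 1: at (-1, 2), ∇φ = (-10, 23) → (-1, 2) − 0.25·(-10, 23) = (1.5, -3.75)
Step 2: at (1.5, -3.75), ∇φ = (17.25, -42) → (1.5, -3.75) − 0.25·(17.25, -42) = (-2.8125, 6.75)
Step 3: at (-2.8125, 6.75), ∇φ = (-31.5, 75.9375) → (-2.8125, 6.75) − 0.25·(-31.5, 75.9375) = (5.0625, -12.234375)
Step 4: at (5.0625, -12.234375), ∇φ = (56.953125, -137.53125) → (5.0625, -12.234375) − 0.25·(56.953125, -137.53125) = (-9.17578125, 22.1484375)
∂φ/∂b at (-9.17578125, 22.1484375) = 249.01171875

249.01171875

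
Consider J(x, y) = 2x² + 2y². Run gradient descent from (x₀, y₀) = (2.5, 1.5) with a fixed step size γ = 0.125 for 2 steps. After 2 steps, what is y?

∇J = (4x, 4y)
(x₁, y₁) = (2.5, 1.5) − 0.125·(10, 6) = (1.25, 0.75)
(x₂, y₂) = (1.25, 0.75) − 0.125·(5, 3) = (0.625, 0.375)
y = 0.375

0.375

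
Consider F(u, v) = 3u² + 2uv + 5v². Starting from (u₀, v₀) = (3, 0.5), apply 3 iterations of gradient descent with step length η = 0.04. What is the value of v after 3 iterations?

∇F = (6u + 2v, 2u + 10v)
Step 1: at (3, 0.5), ∇F = (19, 11) → (3, 0.5) − 0.04·(19, 11) = (2.24, 0.06)
Step 2: at (2.24, 0.06), ∇F = (13.56, 5.08) → (2.24, 0.06) − 0.04·(13.56, 5.08) = (1.6976, -0.1432)
Step 3: at (1.6976, -0.1432), ∇F = (9.8992, 1.9632) → (1.6976, -0.1432) − 0.04·(9.8992, 1.9632) = (1.301632, -0.221728)
v = -0.221728

-0.221728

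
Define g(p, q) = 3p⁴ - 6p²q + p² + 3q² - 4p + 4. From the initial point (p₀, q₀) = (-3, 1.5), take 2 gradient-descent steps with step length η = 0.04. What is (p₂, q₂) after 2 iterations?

∇g = (12p³ - 12pq + 2p - 4, -6p² + 6q)
(p₁, q₁) = (-3, 1.5) − 0.04·(-280, -45) = (8.2, 3.3)
(p₂, q₂) = (8.2, 3.3) − 0.04·(6304.096, -383.64) = (-243.96384, 18.6456)

(-243.96384, 18.6456)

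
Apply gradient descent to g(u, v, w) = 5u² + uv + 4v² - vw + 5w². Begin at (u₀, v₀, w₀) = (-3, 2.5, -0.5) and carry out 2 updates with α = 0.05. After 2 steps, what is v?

1.05

∇g = (10u + v, u + 8v - w, -v + 10w)
Step 1: at (-3, 2.5, -0.5), ∇g = (-27.5, 17.5, -7.5) → (-3, 2.5, -0.5) − 0.05·(-27.5, 17.5, -7.5) = (-1.625, 1.625, -0.125)
Step 2: at (-1.625, 1.625, -0.125), ∇g = (-14.625, 11.5, -2.875) → (-1.625, 1.625, -0.125) − 0.05·(-14.625, 11.5, -2.875) = (-0.89375, 1.05, 0.01875)
v = 1.05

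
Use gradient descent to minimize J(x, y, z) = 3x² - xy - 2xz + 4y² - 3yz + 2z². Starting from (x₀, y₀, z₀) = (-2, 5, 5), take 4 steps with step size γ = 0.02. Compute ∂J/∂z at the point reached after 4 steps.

7.91156448

∇J = (6x - y - 2z, -x + 8y - 3z, -2x - 3y + 4z)
Step 1: at (-2, 5, 5), ∇J = (-27, 27, 9) → (-2, 5, 5) − 0.02·(-27, 27, 9) = (-1.46, 4.46, 4.82)
Step 2: at (-1.46, 4.46, 4.82), ∇J = (-22.86, 22.68, 8.82) → (-1.46, 4.46, 4.82) − 0.02·(-22.86, 22.68, 8.82) = (-1.0028, 4.0064, 4.6436)
Step 3: at (-1.0028, 4.0064, 4.6436), ∇J = (-19.3104, 19.1232, 8.5608) → (-1.0028, 4.0064, 4.6436) − 0.02·(-19.3104, 19.1232, 8.5608) = (-0.616592, 3.623936, 4.472384)
Step 4: at (-0.616592, 3.623936, 4.472384), ∇J = (-16.268256, 16.190928, 8.250912) → (-0.616592, 3.623936, 4.472384) − 0.02·(-16.268256, 16.190928, 8.250912) = (-0.29122688, 3.30011744, 4.30736576)
∂J/∂z at (-0.29122688, 3.30011744, 4.30736576) = 7.91156448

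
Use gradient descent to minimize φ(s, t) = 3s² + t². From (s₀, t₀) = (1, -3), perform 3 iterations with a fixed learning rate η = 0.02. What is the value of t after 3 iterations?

-2.654208

∇φ = (6s, 2t)
Step 1: at (1, -3), ∇φ = (6, -6) → (1, -3) − 0.02·(6, -6) = (0.88, -2.88)
Step 2: at (0.88, -2.88), ∇φ = (5.28, -5.76) → (0.88, -2.88) − 0.02·(5.28, -5.76) = (0.7744, -2.7648)
Step 3: at (0.7744, -2.7648), ∇φ = (4.6464, -5.5296) → (0.7744, -2.7648) − 0.02·(4.6464, -5.5296) = (0.681472, -2.654208)
t = -2.654208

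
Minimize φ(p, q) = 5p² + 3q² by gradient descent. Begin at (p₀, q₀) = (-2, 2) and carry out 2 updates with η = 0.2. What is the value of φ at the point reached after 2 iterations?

∇φ = (10p, 6q)
(p₁, q₁) = (-2, 2) − 0.2·(-20, 12) = (2, -0.4)
(p₂, q₂) = (2, -0.4) − 0.2·(20, -2.4) = (-2, 0.08)
φ(-2, 0.08) = 20.0192

20.0192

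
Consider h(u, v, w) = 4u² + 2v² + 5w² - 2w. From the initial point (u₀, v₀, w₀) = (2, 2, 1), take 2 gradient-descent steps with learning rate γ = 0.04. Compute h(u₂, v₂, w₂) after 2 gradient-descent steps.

7.61871104

∇h = (8u, 4v, 10w - 2)
(u₁, v₁, w₁) = (2, 2, 1) − 0.04·(16, 8, 8) = (1.36, 1.68, 0.68)
(u₂, v₂, w₂) = (1.36, 1.68, 0.68) − 0.04·(10.88, 6.72, 4.8) = (0.9248, 1.4112, 0.488)
h(0.9248, 1.4112, 0.488) = 7.61871104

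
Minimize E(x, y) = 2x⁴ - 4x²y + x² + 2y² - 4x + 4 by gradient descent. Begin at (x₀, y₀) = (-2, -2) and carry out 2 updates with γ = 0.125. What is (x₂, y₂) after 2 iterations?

∇E = (8x³ - 8xy + 2x - 4, -4x² + 4y)
Step 1: at (-2, -2), ∇E = (-104, -24) → (-2, -2) − 0.125·(-104, -24) = (11, 1)
Step 2: at (11, 1), ∇E = (10578, -480) → (11, 1) − 0.125·(10578, -480) = (-1311.25, 61)

(-1311.25, 61)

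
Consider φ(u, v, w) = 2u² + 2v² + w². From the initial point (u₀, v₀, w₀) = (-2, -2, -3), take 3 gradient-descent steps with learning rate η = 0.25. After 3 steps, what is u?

0

∇φ = (4u, 4v, 2w)
Step 1: at (-2, -2, -3), ∇φ = (-8, -8, -6) → (-2, -2, -3) − 0.25·(-8, -8, -6) = (0, 0, -1.5)
Step 2: at (0, 0, -1.5), ∇φ = (0, 0, -3) → (0, 0, -1.5) − 0.25·(0, 0, -3) = (0, 0, -0.75)
Step 3: at (0, 0, -0.75), ∇φ = (0, 0, -1.5) → (0, 0, -0.75) − 0.25·(0, 0, -1.5) = (0, 0, -0.375)
u = 0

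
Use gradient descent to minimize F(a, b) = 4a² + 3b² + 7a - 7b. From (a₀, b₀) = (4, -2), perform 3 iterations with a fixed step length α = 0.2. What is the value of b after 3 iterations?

∇F = (8a + 7, 6b - 7)
Step 1: at (4, -2), ∇F = (39, -19) → (4, -2) − 0.2·(39, -19) = (-3.8, 1.8)
Step 2: at (-3.8, 1.8), ∇F = (-23.4, 3.8) → (-3.8, 1.8) − 0.2·(-23.4, 3.8) = (0.88, 1.04)
Step 3: at (0.88, 1.04), ∇F = (14.04, -0.76) → (0.88, 1.04) − 0.2·(14.04, -0.76) = (-1.928, 1.192)
b = 1.192

1.192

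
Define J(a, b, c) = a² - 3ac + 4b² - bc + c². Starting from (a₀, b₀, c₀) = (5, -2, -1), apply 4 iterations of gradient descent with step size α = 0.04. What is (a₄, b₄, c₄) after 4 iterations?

(3.52699136, -0.42232832, 0.93546752)

∇J = (2a - 3c, 8b - c, -3a - b + 2c)
(a₁, b₁, c₁) = (5, -2, -1) − 0.04·(13, -15, -15) = (4.48, -1.4, -0.4)
(a₂, b₂, c₂) = (4.48, -1.4, -0.4) − 0.04·(10.16, -10.8, -12.84) = (4.0736, -0.968, 0.1136)
(a₃, b₃, c₃) = (4.0736, -0.968, 0.1136) − 0.04·(7.8064, -7.8576, -11.0256) = (3.761344, -0.653696, 0.554624)
(a₄, b₄, c₄) = (3.761344, -0.653696, 0.554624) − 0.04·(5.858816, -5.784192, -9.521088) = (3.52699136, -0.42232832, 0.93546752)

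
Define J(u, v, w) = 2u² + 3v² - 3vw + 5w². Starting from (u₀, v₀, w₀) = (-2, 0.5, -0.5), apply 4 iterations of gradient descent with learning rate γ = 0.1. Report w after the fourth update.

0.00915

∇J = (4u, 6v - 3w, -3v + 10w)
Step 1: at (-2, 0.5, -0.5), ∇J = (-8, 4.5, -6.5) → (-2, 0.5, -0.5) − 0.1·(-8, 4.5, -6.5) = (-1.2, 0.05, 0.15)
Step 2: at (-1.2, 0.05, 0.15), ∇J = (-4.8, -0.15, 1.35) → (-1.2, 0.05, 0.15) − 0.1·(-4.8, -0.15, 1.35) = (-0.72, 0.065, 0.015)
Step 3: at (-0.72, 0.065, 0.015), ∇J = (-2.88, 0.345, -0.045) → (-0.72, 0.065, 0.015) − 0.1·(-2.88, 0.345, -0.045) = (-0.432, 0.0305, 0.0195)
Step 4: at (-0.432, 0.0305, 0.0195), ∇J = (-1.728, 0.1245, 0.1035) → (-0.432, 0.0305, 0.0195) − 0.1·(-1.728, 0.1245, 0.1035) = (-0.2592, 0.01805, 0.00915)
w = 0.00915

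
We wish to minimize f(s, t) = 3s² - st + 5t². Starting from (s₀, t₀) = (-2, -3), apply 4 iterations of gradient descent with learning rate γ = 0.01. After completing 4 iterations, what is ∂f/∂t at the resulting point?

-18.66530924

∇f = (6s - t, -s + 10t)
(s₁, t₁) = (-2, -3) − 0.01·(-9, -28) = (-1.91, -2.72)
(s₂, t₂) = (-1.91, -2.72) − 0.01·(-8.74, -25.29) = (-1.8226, -2.4671)
(s₃, t₃) = (-1.8226, -2.4671) − 0.01·(-8.4685, -22.8484) = (-1.737915, -2.238616)
(s₄, t₄) = (-1.737915, -2.238616) − 0.01·(-8.188874, -20.648245) = (-1.65602626, -2.03213355)
∂f/∂t at (-1.65602626, -2.03213355) = -18.66530924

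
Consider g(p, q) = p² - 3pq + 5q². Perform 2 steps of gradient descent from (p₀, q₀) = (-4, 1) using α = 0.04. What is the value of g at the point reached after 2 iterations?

∇g = (2p - 3q, -3p + 10q)
Step 1: at (-4, 1), ∇g = (-11, 22) → (-4, 1) − 0.04·(-11, 22) = (-3.56, 0.12)
Step 2: at (-3.56, 0.12), ∇g = (-7.48, 11.88) → (-3.56, 0.12) − 0.04·(-7.48, 11.88) = (-3.2608, -0.3552)
g(-3.2608, -0.3552) = 7.78894336

7.78894336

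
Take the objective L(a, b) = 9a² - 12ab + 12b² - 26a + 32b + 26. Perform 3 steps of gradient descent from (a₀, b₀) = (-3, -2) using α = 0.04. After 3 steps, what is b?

-1.598336

∇L = (18a - 12b - 26, -12a + 24b + 32)
Step 1: at (-3, -2), ∇L = (-56, 20) → (-3, -2) − 0.04·(-56, 20) = (-0.76, -2.8)
Step 2: at (-0.76, -2.8), ∇L = (-6.08, -26.08) → (-0.76, -2.8) − 0.04·(-6.08, -26.08) = (-0.5168, -1.7568)
Step 3: at (-0.5168, -1.7568), ∇L = (-14.2208, -3.9616) → (-0.5168, -1.7568) − 0.04·(-14.2208, -3.9616) = (0.052032, -1.598336)
b = -1.598336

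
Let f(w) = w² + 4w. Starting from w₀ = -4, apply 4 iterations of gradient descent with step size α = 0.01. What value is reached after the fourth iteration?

-3.84473632

f′(w) = 2w + 4
Step 1: f′(-4) = -4; w₁ = -4 − 0.01·(-4) = -3.96
Step 2: f′(-3.96) = -3.92; w₂ = -3.96 − 0.01·(-3.92) = -3.9208
Step 3: f′(-3.9208) = -3.8416; w₃ = -3.9208 − 0.01·(-3.8416) = -3.882384
Step 4: f′(-3.882384) = -3.764768; w₄ = -3.882384 − 0.01·(-3.764768) = -3.84473632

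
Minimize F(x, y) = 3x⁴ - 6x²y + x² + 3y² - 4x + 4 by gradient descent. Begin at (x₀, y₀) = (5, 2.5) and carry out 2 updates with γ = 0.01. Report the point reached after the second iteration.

(62.96312192, 8.015416)

∇F = (12x³ - 12xy + 2x - 4, -6x² + 6y)
Step 1: at (5, 2.5), ∇F = (1356, -135) → (5, 2.5) − 0.01·(1356, -135) = (-8.56, 3.85)
Step 2: at (-8.56, 3.85), ∇F = (-7152.312192, -416.5416) → (-8.56, 3.85) − 0.01·(-7152.312192, -416.5416) = (62.96312192, 8.015416)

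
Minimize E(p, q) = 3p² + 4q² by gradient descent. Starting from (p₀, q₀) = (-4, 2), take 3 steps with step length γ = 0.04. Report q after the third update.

∇E = (6p, 8q)
Step 1: at (-4, 2), ∇E = (-24, 16) → (-4, 2) − 0.04·(-24, 16) = (-3.04, 1.36)
Step 2: at (-3.04, 1.36), ∇E = (-18.24, 10.88) → (-3.04, 1.36) − 0.04·(-18.24, 10.88) = (-2.3104, 0.9248)
Step 3: at (-2.3104, 0.9248), ∇E = (-13.8624, 7.3984) → (-2.3104, 0.9248) − 0.04·(-13.8624, 7.3984) = (-1.755904, 0.628864)
q = 0.628864

0.628864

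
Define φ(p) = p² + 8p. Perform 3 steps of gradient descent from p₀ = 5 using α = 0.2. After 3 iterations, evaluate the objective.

-12.220864

φ′(p) = 2p + 8
p₁ = 5 − 0.2·18 = 1.4
p₂ = 1.4 − 0.2·10.8 = -0.76
p₃ = -0.76 − 0.2·6.48 = -2.056
φ(-2.056) = -12.220864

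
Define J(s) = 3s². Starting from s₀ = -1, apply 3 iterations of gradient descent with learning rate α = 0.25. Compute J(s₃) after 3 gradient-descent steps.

J′(s) = 6s
Step 1: J′(-1) = -6; s₁ = -1 − 0.25·(-6) = 0.5
Step 2: J′(0.5) = 3; s₂ = 0.5 − 0.25·3 = -0.25
Step 3: J′(-0.25) = -1.5; s₃ = -0.25 − 0.25·(-1.5) = 0.125
J(0.125) = 0.046875

0.046875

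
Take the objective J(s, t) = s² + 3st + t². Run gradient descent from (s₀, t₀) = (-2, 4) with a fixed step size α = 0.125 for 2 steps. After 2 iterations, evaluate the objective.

-14.3173828125

∇J = (2s + 3t, 3s + 2t)
Step 1: at (-2, 4), ∇J = (8, 2) → (-2, 4) − 0.125·(8, 2) = (-3, 3.75)
Step 2: at (-3, 3.75), ∇J = (5.25, -1.5) → (-3, 3.75) − 0.125·(5.25, -1.5) = (-3.65625, 3.9375)
J(-3.65625, 3.9375) = -14.3173828125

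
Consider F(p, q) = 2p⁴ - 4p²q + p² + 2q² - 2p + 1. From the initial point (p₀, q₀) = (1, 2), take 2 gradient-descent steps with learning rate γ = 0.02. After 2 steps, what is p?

∇F = (8p³ - 8pq + 2p - 2, -4p² + 4q)
(p₁, q₁) = (1, 2) − 0.02·(-8, 4) = (1.16, 1.92)
(p₂, q₂) = (1.16, 1.92) − 0.02·(-5.010432, 2.2976) = (1.26020864, 1.874048)
p = 1.26020864

1.26020864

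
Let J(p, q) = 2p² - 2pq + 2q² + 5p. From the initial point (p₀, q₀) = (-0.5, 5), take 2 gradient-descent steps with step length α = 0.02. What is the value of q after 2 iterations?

4.1992

∇J = (4p - 2q + 5, -2p + 4q)
(p₁, q₁) = (-0.5, 5) − 0.02·(-7, 21) = (-0.36, 4.58)
(p₂, q₂) = (-0.36, 4.58) − 0.02·(-5.6, 19.04) = (-0.248, 4.1992)
q = 4.1992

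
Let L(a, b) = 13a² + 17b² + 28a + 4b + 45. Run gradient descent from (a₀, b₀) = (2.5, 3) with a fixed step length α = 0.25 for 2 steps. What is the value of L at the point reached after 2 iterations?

∇L = (26a + 28, 34b + 4)
Step 1: at (2.5, 3), ∇L = (93, 106) → (2.5, 3) − 0.25·(93, 106) = (-20.75, -23.5)
Step 2: at (-20.75, -23.5), ∇L = (-511.5, -795) → (-20.75, -23.5) − 0.25·(-511.5, -795) = (107.125, 175.25)
L(107.125, 175.25) = 675044.015625

675044.015625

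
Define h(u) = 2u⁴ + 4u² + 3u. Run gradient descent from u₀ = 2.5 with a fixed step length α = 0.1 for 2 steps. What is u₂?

h′(u) = 8u³ + 8u + 3
u₁ = 2.5 − 0.1·148 = -12.3
u₂ = -12.3 − 0.1·(-14982.336) = 1485.9336

1485.9336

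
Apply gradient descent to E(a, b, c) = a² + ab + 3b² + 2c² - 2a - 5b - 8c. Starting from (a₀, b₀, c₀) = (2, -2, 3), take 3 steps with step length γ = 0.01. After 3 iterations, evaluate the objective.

∇E = (2a + b - 2, a + 6b - 5, 4c - 8)
Step 1: at (2, -2, 3), ∇E = (0, -15, 4) → (2, -2, 3) − 0.01·(0, -15, 4) = (2, -1.85, 2.96)
Step 2: at (2, -1.85, 2.96), ∇E = (0.15, -14.1, 3.84) → (2, -1.85, 2.96) − 0.01·(0.15, -14.1, 3.84) = (1.9985, -1.709, 2.9216)
Step 3: at (1.9985, -1.709, 2.9216), ∇E = (0.288, -13.2555, 3.6864) → (1.9985, -1.709, 2.9216) − 0.01·(0.288, -13.2555, 3.6864) = (1.99562, -1.576445, 2.884736)
E(1.99562, -1.576445, 2.884736) = 5.748551106967

5.748551106967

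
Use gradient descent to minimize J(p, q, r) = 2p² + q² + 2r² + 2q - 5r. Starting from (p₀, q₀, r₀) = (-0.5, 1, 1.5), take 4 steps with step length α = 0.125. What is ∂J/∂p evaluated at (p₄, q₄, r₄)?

-0.125

∇J = (4p, 2q + 2, 4r - 5)
Step 1: at (-0.5, 1, 1.5), ∇J = (-2, 4, 1) → (-0.5, 1, 1.5) − 0.125·(-2, 4, 1) = (-0.25, 0.5, 1.375)
Step 2: at (-0.25, 0.5, 1.375), ∇J = (-1, 3, 0.5) → (-0.25, 0.5, 1.375) − 0.125·(-1, 3, 0.5) = (-0.125, 0.125, 1.3125)
Step 3: at (-0.125, 0.125, 1.3125), ∇J = (-0.5, 2.25, 0.25) → (-0.125, 0.125, 1.3125) − 0.125·(-0.5, 2.25, 0.25) = (-0.0625, -0.15625, 1.28125)
Step 4: at (-0.0625, -0.15625, 1.28125), ∇J = (-0.25, 1.6875, 0.125) → (-0.0625, -0.15625, 1.28125) − 0.125·(-0.25, 1.6875, 0.125) = (-0.03125, -0.3671875, 1.265625)
∂J/∂p at (-0.03125, -0.3671875, 1.265625) = -0.125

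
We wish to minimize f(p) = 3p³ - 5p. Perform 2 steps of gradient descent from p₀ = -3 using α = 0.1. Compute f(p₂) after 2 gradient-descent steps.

-4127226.175542272

f′(p) = 9p² - 5
Step 1: f′(-3) = 76; p₁ = -3 − 0.1·76 = -10.6
Step 2: f′(-10.6) = 1006.24; p₂ = -10.6 − 0.1·1006.24 = -111.224
f(-111.224) = -4127226.175542272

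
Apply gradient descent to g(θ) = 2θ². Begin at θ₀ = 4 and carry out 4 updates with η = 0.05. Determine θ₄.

1.6384

g′(θ) = 4θ
Step 1: g′(4) = 16; θ₁ = 4 − 0.05·16 = 3.2
Step 2: g′(3.2) = 12.8; θ₂ = 3.2 − 0.05·12.8 = 2.56
Step 3: g′(2.56) = 10.24; θ₃ = 2.56 − 0.05·10.24 = 2.048
Step 4: g′(2.048) = 8.192; θ₄ = 2.048 − 0.05·8.192 = 1.6384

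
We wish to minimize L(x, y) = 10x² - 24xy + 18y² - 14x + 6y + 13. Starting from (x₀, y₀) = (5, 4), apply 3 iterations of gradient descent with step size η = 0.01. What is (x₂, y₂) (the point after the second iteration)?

(5.108, 3.532)

∇L = (20x - 24y - 14, -24x + 36y + 6)
Step 1: at (5, 4), ∇L = (-10, 30) → (5, 4) − 0.01·(-10, 30) = (5.1, 3.7)
Step 2: at (5.1, 3.7), ∇L = (-0.8, 16.8) → (5.1, 3.7) − 0.01·(-0.8, 16.8) = (5.108, 3.532)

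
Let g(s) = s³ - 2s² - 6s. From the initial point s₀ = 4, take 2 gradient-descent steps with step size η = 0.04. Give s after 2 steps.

2.622208

g′(s) = 3s² - 4s - 6
Step 1: g′(4) = 26; s₁ = 4 − 0.04·26 = 2.96
Step 2: g′(2.96) = 8.4448; s₂ = 2.96 − 0.04·8.4448 = 2.622208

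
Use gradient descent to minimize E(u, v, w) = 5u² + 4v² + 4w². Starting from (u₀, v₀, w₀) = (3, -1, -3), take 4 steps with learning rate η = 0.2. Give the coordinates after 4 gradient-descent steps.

(3, -0.1296, -0.3888)

∇E = (10u, 8v, 8w)
(u₁, v₁, w₁) = (3, -1, -3) − 0.2·(30, -8, -24) = (-3, 0.6, 1.8)
(u₂, v₂, w₂) = (-3, 0.6, 1.8) − 0.2·(-30, 4.8, 14.4) = (3, -0.36, -1.08)
(u₃, v₃, w₃) = (3, -0.36, -1.08) − 0.2·(30, -2.88, -8.64) = (-3, 0.216, 0.648)
(u₄, v₄, w₄) = (-3, 0.216, 0.648) − 0.2·(-30, 1.728, 5.184) = (3, -0.1296, -0.3888)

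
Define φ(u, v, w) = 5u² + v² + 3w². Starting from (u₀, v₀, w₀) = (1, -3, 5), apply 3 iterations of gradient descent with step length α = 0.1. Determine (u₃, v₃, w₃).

(0, -1.536, 0.32)

∇φ = (10u, 2v, 6w)
(u₁, v₁, w₁) = (1, -3, 5) − 0.1·(10, -6, 30) = (0, -2.4, 2)
(u₂, v₂, w₂) = (0, -2.4, 2) − 0.1·(0, -4.8, 12) = (0, -1.92, 0.8)
(u₃, v₃, w₃) = (0, -1.92, 0.8) − 0.1·(0, -3.84, 4.8) = (0, -1.536, 0.32)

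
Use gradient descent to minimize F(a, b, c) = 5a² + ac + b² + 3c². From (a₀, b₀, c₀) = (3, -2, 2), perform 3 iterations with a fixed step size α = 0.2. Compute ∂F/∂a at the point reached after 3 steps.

-38.656

∇F = (10a + c, 2b, a + 6c)
Step 1: at (3, -2, 2), ∇F = (32, -4, 15) → (3, -2, 2) − 0.2·(32, -4, 15) = (-3.4, -1.2, -1)
Step 2: at (-3.4, -1.2, -1), ∇F = (-35, -2.4, -9.4) → (-3.4, -1.2, -1) − 0.2·(-35, -2.4, -9.4) = (3.6, -0.72, 0.88)
Step 3: at (3.6, -0.72, 0.88), ∇F = (36.88, -1.44, 8.88) → (3.6, -0.72, 0.88) − 0.2·(36.88, -1.44, 8.88) = (-3.776, -0.432, -0.896)
∂F/∂a at (-3.776, -0.432, -0.896) = -38.656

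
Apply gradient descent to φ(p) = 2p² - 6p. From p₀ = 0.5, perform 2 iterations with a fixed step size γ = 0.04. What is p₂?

φ′(p) = 4p - 6
p₁ = 0.5 − 0.04·(-4) = 0.66
p₂ = 0.66 − 0.04·(-3.36) = 0.7944

0.7944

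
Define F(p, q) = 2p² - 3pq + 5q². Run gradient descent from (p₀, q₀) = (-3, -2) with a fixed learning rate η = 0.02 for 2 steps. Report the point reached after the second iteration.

(-2.7564, -1.5968)

∇F = (4p - 3q, -3p + 10q)
(p₁, q₁) = (-3, -2) − 0.02·(-6, -11) = (-2.88, -1.78)
(p₂, q₂) = (-2.88, -1.78) − 0.02·(-6.18, -9.16) = (-2.7564, -1.5968)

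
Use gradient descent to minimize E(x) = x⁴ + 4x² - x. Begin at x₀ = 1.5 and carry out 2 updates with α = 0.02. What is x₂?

0.78597592

E′(x) = 4x³ + 8x - 1
x₁ = 1.5 − 0.02·24.5 = 1.01
x₂ = 1.01 − 0.02·11.201204 = 0.78597592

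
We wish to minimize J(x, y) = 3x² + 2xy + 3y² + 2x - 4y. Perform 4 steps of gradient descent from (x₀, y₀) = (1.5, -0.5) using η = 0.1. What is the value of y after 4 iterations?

∇J = (6x + 2y + 2, 2x + 6y - 4)
(x₁, y₁) = (1.5, -0.5) − 0.1·(10, -4) = (0.5, -0.1)
(x₂, y₂) = (0.5, -0.1) − 0.1·(4.8, -3.6) = (0.02, 0.26)
(x₃, y₃) = (0.02, 0.26) − 0.1·(2.64, -2.4) = (-0.244, 0.5)
(x₄, y₄) = (-0.244, 0.5) − 0.1·(1.536, -1.488) = (-0.3976, 0.6488)
y = 0.6488

0.6488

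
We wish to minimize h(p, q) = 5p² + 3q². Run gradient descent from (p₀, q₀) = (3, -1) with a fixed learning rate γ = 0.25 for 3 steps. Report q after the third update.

0.125

∇h = (10p, 6q)
Step 1: at (3, -1), ∇h = (30, -6) → (3, -1) − 0.25·(30, -6) = (-4.5, 0.5)
Step 2: at (-4.5, 0.5), ∇h = (-45, 3) → (-4.5, 0.5) − 0.25·(-45, 3) = (6.75, -0.25)
Step 3: at (6.75, -0.25), ∇h = (67.5, -1.5) → (6.75, -0.25) − 0.25·(67.5, -1.5) = (-10.125, 0.125)
q = 0.125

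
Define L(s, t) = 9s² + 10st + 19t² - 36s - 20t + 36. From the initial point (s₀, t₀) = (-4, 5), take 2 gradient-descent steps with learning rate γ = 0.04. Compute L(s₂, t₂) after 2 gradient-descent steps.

40.34278144

∇L = (18s + 10t - 36, 10s + 38t - 20)
(s₁, t₁) = (-4, 5) − 0.04·(-58, 130) = (-1.68, -0.2)
(s₂, t₂) = (-1.68, -0.2) − 0.04·(-68.24, -44.4) = (1.0496, 1.576)
L(1.0496, 1.576) = 40.34278144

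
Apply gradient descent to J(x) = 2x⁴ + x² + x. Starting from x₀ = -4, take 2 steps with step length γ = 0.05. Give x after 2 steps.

-4210.52095

J′(x) = 8x³ + 2x + 1
x₁ = -4 − 0.05·(-519) = 21.95
x₂ = 21.95 − 0.05·84649.419 = -4210.52095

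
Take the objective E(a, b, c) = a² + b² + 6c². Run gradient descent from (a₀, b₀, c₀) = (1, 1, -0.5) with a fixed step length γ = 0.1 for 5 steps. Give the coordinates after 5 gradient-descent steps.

∇E = (2a, 2b, 12c)
Step 1: at (1, 1, -0.5), ∇E = (2, 2, -6) → (1, 1, -0.5) − 0.1·(2, 2, -6) = (0.8, 0.8, 0.1)
Step 2: at (0.8, 0.8, 0.1), ∇E = (1.6, 1.6, 1.2) → (0.8, 0.8, 0.1) − 0.1·(1.6, 1.6, 1.2) = (0.64, 0.64, -0.02)
Step 3: at (0.64, 0.64, -0.02), ∇E = (1.28, 1.28, -0.24) → (0.64, 0.64, -0.02) − 0.1·(1.28, 1.28, -0.24) = (0.512, 0.512, 0.004)
Step 4: at (0.512, 0.512, 0.004), ∇E = (1.024, 1.024, 0.048) → (0.512, 0.512, 0.004) − 0.1·(1.024, 1.024, 0.048) = (0.4096, 0.4096, -0.0008)
Step 5: at (0.4096, 0.4096, -0.0008), ∇E = (0.8192, 0.8192, -0.0096) → (0.4096, 0.4096, -0.0008) − 0.1·(0.8192, 0.8192, -0.0096) = (0.32768, 0.32768, 0.00016)

(0.32768, 0.32768, 0.00016)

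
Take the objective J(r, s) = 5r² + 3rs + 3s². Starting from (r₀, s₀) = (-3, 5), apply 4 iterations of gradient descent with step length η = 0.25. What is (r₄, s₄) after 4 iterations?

∇J = (10r + 3s, 3r + 6s)
(r₁, s₁) = (-3, 5) − 0.25·(-15, 21) = (0.75, -0.25)
(r₂, s₂) = (0.75, -0.25) − 0.25·(6.75, 0.75) = (-0.9375, -0.4375)
(r₃, s₃) = (-0.9375, -0.4375) − 0.25·(-10.6875, -5.4375) = (1.734375, 0.921875)
(r₄, s₄) = (1.734375, 0.921875) − 0.25·(20.109375, 10.734375) = (-3.29296875, -1.76171875)

(-3.29296875, -1.76171875)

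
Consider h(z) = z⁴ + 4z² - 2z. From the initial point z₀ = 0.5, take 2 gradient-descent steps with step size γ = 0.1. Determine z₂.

h′(z) = 4z³ + 8z - 2
z₁ = 0.5 − 0.1·2.5 = 0.25
z₂ = 0.25 − 0.1·0.0625 = 0.24375

0.24375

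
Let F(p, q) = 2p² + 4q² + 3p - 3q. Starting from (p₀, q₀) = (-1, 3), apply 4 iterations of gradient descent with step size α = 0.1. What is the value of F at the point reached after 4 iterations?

-1.68532992

∇F = (4p + 3, 8q - 3)
(p₁, q₁) = (-1, 3) − 0.1·(-1, 21) = (-0.9, 0.9)
(p₂, q₂) = (-0.9, 0.9) − 0.1·(-0.6, 4.2) = (-0.84, 0.48)
(p₃, q₃) = (-0.84, 0.48) − 0.1·(-0.36, 0.84) = (-0.804, 0.396)
(p₄, q₄) = (-0.804, 0.396) − 0.1·(-0.216, 0.168) = (-0.7824, 0.3792)
F(-0.7824, 0.3792) = -1.68532992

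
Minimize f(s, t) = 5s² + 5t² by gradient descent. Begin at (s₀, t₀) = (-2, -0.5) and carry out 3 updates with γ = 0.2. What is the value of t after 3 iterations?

0.5

∇f = (10s, 10t)
(s₁, t₁) = (-2, -0.5) − 0.2·(-20, -5) = (2, 0.5)
(s₂, t₂) = (2, 0.5) − 0.2·(20, 5) = (-2, -0.5)
(s₃, t₃) = (-2, -0.5) − 0.2·(-20, -5) = (2, 0.5)
t = 0.5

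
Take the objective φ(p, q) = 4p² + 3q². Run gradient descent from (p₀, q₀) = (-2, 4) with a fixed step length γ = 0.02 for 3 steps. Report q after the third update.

∇φ = (8p, 6q)
Step 1: at (-2, 4), ∇φ = (-16, 24) → (-2, 4) − 0.02·(-16, 24) = (-1.68, 3.52)
Step 2: at (-1.68, 3.52), ∇φ = (-13.44, 21.12) → (-1.68, 3.52) − 0.02·(-13.44, 21.12) = (-1.4112, 3.0976)
Step 3: at (-1.4112, 3.0976), ∇φ = (-11.2896, 18.5856) → (-1.4112, 3.0976) − 0.02·(-11.2896, 18.5856) = (-1.185408, 2.725888)
q = 2.725888

2.725888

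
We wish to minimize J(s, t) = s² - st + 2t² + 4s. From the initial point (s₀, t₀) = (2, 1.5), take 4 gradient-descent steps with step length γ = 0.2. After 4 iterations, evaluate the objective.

∇J = (2s - t + 4, -s + 4t)
(s₁, t₁) = (2, 1.5) − 0.2·(6.5, 4) = (0.7, 0.7)
(s₂, t₂) = (0.7, 0.7) − 0.2·(4.7, 2.1) = (-0.24, 0.28)
(s₃, t₃) = (-0.24, 0.28) − 0.2·(3.24, 1.36) = (-0.888, 0.008)
(s₄, t₄) = (-0.888, 0.008) − 0.2·(2.216, 0.92) = (-1.3312, -0.176)
J(-1.3312, -0.176) = -3.72504576

-3.72504576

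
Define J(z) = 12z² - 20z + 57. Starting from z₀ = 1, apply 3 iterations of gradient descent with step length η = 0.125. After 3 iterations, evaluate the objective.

J′(z) = 24z - 20
Step 1: J′(1) = 4; z₁ = 1 − 0.125·4 = 0.5
Step 2: J′(0.5) = -8; z₂ = 0.5 − 0.125·(-8) = 1.5
Step 3: J′(1.5) = 16; z₃ = 1.5 − 0.125·16 = -0.5
J(-0.5) = 70

70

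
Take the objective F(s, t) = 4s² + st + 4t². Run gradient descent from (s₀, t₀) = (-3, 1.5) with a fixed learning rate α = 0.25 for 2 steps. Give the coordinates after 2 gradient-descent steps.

∇F = (8s + t, s + 8t)
(s₁, t₁) = (-3, 1.5) − 0.25·(-22.5, 9) = (2.625, -0.75)
(s₂, t₂) = (2.625, -0.75) − 0.25·(20.25, -3.375) = (-2.4375, 0.09375)

(-2.4375, 0.09375)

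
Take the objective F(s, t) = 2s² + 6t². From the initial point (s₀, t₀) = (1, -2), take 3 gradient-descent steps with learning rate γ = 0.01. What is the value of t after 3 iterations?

-1.362944

∇F = (4s, 12t)
Step 1: at (1, -2), ∇F = (4, -24) → (1, -2) − 0.01·(4, -24) = (0.96, -1.76)
Step 2: at (0.96, -1.76), ∇F = (3.84, -21.12) → (0.96, -1.76) − 0.01·(3.84, -21.12) = (0.9216, -1.5488)
Step 3: at (0.9216, -1.5488), ∇F = (3.6864, -18.5856) → (0.9216, -1.5488) − 0.01·(3.6864, -18.5856) = (0.884736, -1.362944)
t = -1.362944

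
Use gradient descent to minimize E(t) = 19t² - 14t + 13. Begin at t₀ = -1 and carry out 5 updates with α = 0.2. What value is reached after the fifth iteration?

17137.55104

E′(t) = 38t - 14
Step 1: E′(-1) = -52; t₁ = -1 − 0.2·(-52) = 9.4
Step 2: E′(9.4) = 343.2; t₂ = 9.4 − 0.2·343.2 = -59.24
Step 3: E′(-59.24) = -2265.12; t₃ = -59.24 − 0.2·(-2265.12) = 393.784
Step 4: E′(393.784) = 14949.792; t₄ = 393.784 − 0.2·14949.792 = -2596.1744
Step 5: E′(-2596.1744) = -98668.6272; t₅ = -2596.1744 − 0.2·(-98668.6272) = 17137.55104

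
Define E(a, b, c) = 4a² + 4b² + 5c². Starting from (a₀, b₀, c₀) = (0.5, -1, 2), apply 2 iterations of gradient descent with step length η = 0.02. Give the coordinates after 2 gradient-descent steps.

∇E = (8a, 8b, 10c)
(a₁, b₁, c₁) = (0.5, -1, 2) − 0.02·(4, -8, 20) = (0.42, -0.84, 1.6)
(a₂, b₂, c₂) = (0.42, -0.84, 1.6) − 0.02·(3.36, -6.72, 16) = (0.3528, -0.7056, 1.28)

(0.3528, -0.7056, 1.28)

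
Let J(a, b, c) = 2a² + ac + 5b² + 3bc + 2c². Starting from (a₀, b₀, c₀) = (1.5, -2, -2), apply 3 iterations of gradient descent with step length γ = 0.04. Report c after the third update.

∇J = (4a + c, 10b + 3c, a + 3b + 4c)
Step 1: at (1.5, -2, -2), ∇J = (4, -26, -12.5) → (1.5, -2, -2) − 0.04·(4, -26, -12.5) = (1.34, -0.96, -1.5)
Step 2: at (1.34, -0.96, -1.5), ∇J = (3.86, -14.1, -7.54) → (1.34, -0.96, -1.5) − 0.04·(3.86, -14.1, -7.54) = (1.1856, -0.396, -1.1984)
Step 3: at (1.1856, -0.396, -1.1984), ∇J = (3.544, -7.5552, -4.796) → (1.1856, -0.396, -1.1984) − 0.04·(3.544, -7.5552, -4.796) = (1.04384, -0.093792, -1.00656)
c = -1.00656

-1.00656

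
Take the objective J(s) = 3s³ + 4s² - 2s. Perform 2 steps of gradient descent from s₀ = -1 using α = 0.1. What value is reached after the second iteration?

J′(s) = 9s² + 8s - 2
Step 1: J′(-1) = -1; s₁ = -1 − 0.1·(-1) = -0.9
Step 2: J′(-0.9) = -1.91; s₂ = -0.9 − 0.1·(-1.91) = -0.709

-0.709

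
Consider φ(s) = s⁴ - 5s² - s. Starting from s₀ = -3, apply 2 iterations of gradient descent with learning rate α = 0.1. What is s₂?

-37.1596

φ′(s) = 4s³ - 10s - 1
Step 1: φ′(-3) = -79; s₁ = -3 − 0.1·(-79) = 4.9
Step 2: φ′(4.9) = 420.596; s₂ = 4.9 − 0.1·420.596 = -37.1596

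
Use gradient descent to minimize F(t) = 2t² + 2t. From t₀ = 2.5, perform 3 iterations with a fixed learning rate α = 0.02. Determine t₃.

F′(t) = 4t + 2
t₁ = 2.5 − 0.02·12 = 2.26
t₂ = 2.26 − 0.02·11.04 = 2.0392
t₃ = 2.0392 − 0.02·10.1568 = 1.836064

1.836064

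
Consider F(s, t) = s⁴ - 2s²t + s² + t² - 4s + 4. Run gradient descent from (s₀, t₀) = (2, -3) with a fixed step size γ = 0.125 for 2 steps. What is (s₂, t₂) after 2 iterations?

∇F = (4s³ - 4st + 2s - 4, -2s² + 2t)
(s₁, t₁) = (2, -3) − 0.125·(56, -14) = (-5, -1.25)
(s₂, t₂) = (-5, -1.25) − 0.125·(-539, -52.5) = (62.375, 5.3125)

(62.375, 5.3125)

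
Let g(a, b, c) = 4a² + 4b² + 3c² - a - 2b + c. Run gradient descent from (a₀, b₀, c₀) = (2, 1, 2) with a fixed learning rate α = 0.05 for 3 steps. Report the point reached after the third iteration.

(0.53, 0.412, 0.5765)

∇g = (8a - 1, 8b - 2, 6c + 1)
(a₁, b₁, c₁) = (2, 1, 2) − 0.05·(15, 6, 13) = (1.25, 0.7, 1.35)
(a₂, b₂, c₂) = (1.25, 0.7, 1.35) − 0.05·(9, 3.6, 9.1) = (0.8, 0.52, 0.895)
(a₃, b₃, c₃) = (0.8, 0.52, 0.895) − 0.05·(5.4, 2.16, 6.37) = (0.53, 0.412, 0.5765)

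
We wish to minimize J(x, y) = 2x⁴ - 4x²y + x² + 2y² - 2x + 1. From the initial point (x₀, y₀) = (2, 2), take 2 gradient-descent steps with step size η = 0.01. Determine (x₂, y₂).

∇J = (8x³ - 8xy + 2x - 2, -4x² + 4y)
(x₁, y₁) = (2, 2) − 0.01·(34, -8) = (1.66, 2.08)
(x₂, y₂) = (1.66, 2.08) − 0.01·(10.291968, -2.7024) = (1.55708032, 2.107024)

(1.55708032, 2.107024)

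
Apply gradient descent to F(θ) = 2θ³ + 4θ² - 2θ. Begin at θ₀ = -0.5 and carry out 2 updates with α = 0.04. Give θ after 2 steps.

-0.162176

F′(θ) = 6θ² + 8θ - 2
θ₁ = -0.5 − 0.04·(-4.5) = -0.32
θ₂ = -0.32 − 0.04·(-3.9456) = -0.162176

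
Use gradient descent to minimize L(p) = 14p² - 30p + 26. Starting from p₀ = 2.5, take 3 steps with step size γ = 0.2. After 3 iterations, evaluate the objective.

270704.1256

L′(p) = 28p - 30
Step 1: L′(2.5) = 40; p₁ = 2.5 − 0.2·40 = -5.5
Step 2: L′(-5.5) = -184; p₂ = -5.5 − 0.2·(-184) = 31.3
Step 3: L′(31.3) = 846.4; p₃ = 31.3 − 0.2·846.4 = -137.98
L(-137.98) = 270704.1256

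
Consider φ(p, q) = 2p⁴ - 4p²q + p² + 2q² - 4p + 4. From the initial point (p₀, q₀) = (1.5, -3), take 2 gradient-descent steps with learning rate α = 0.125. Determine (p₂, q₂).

∇φ = (8p³ - 8pq + 2p - 4, -4p² + 4q)
(p₁, q₁) = (1.5, -3) − 0.125·(62, -21) = (-6.25, -0.375)
(p₂, q₂) = (-6.25, -0.375) − 0.125·(-1988.375, -157.75) = (242.296875, 19.34375)

(242.296875, 19.34375)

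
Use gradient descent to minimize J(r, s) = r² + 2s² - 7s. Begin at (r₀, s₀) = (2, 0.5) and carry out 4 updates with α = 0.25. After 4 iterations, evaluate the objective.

-6.109375

∇J = (2r, 4s - 7)
(r₁, s₁) = (2, 0.5) − 0.25·(4, -5) = (1, 1.75)
(r₂, s₂) = (1, 1.75) − 0.25·(2, 0) = (0.5, 1.75)
(r₃, s₃) = (0.5, 1.75) − 0.25·(1, 0) = (0.25, 1.75)
(r₄, s₄) = (0.25, 1.75) − 0.25·(0.5, 0) = (0.125, 1.75)
J(0.125, 1.75) = -6.109375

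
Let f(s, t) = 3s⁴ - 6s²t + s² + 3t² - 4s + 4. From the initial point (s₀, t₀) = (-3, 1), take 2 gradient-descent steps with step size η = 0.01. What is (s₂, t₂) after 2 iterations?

∇f = (12s³ - 12st + 2s - 4, -6s² + 6t)
(s₁, t₁) = (-3, 1) − 0.01·(-298, -48) = (-0.02, 1.48)
(s₂, t₂) = (-0.02, 1.48) − 0.01·(-3.684896, 8.8776) = (0.01684896, 1.391224)

(0.01684896, 1.391224)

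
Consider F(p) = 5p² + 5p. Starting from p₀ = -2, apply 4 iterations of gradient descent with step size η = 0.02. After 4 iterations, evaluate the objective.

0.6374368

F′(p) = 10p + 5
Step 1: F′(-2) = -15; p₁ = -2 − 0.02·(-15) = -1.7
Step 2: F′(-1.7) = -12; p₂ = -1.7 − 0.02·(-12) = -1.46
Step 3: F′(-1.46) = -9.6; p₃ = -1.46 − 0.02·(-9.6) = -1.268
Step 4: F′(-1.268) = -7.68; p₄ = -1.268 − 0.02·(-7.68) = -1.1144
F(-1.1144) = 0.6374368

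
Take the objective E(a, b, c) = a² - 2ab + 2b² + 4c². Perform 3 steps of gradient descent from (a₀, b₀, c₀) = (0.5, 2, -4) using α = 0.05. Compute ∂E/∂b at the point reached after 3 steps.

3.105

∇E = (2a - 2b, -2a + 4b, 8c)
(a₁, b₁, c₁) = (0.5, 2, -4) − 0.05·(-3, 7, -32) = (0.65, 1.65, -2.4)
(a₂, b₂, c₂) = (0.65, 1.65, -2.4) − 0.05·(-2, 5.3, -19.2) = (0.75, 1.385, -1.44)
(a₃, b₃, c₃) = (0.75, 1.385, -1.44) − 0.05·(-1.27, 4.04, -11.52) = (0.8135, 1.183, -0.864)
∂E/∂b at (0.8135, 1.183, -0.864) = 3.105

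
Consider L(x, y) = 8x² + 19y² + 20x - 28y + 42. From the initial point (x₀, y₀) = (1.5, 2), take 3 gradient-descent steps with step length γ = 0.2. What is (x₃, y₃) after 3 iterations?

∇L = (16x + 20, 38y - 28)
(x₁, y₁) = (1.5, 2) − 0.2·(44, 48) = (-7.3, -7.6)
(x₂, y₂) = (-7.3, -7.6) − 0.2·(-96.8, -316.8) = (12.06, 55.76)
(x₃, y₃) = (12.06, 55.76) − 0.2·(212.96, 2090.88) = (-30.532, -362.416)

(-30.532, -362.416)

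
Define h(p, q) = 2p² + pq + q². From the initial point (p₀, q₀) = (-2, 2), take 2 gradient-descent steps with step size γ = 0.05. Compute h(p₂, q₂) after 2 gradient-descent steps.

∇h = (4p + q, p + 2q)
(p₁, q₁) = (-2, 2) − 0.05·(-6, 2) = (-1.7, 1.9)
(p₂, q₂) = (-1.7, 1.9) − 0.05·(-4.9, 2.1) = (-1.455, 1.795)
h(-1.455, 1.795) = 4.84435

4.84435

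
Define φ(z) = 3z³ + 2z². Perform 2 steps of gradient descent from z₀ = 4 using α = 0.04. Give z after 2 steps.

-4.0896

φ′(z) = 9z² + 4z
z₁ = 4 − 0.04·160 = -2.4
z₂ = -2.4 − 0.04·42.24 = -4.0896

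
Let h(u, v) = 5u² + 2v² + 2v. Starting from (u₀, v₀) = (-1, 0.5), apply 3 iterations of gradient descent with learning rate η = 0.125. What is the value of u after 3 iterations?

∇h = (10u, 4v + 2)
Step 1: at (-1, 0.5), ∇h = (-10, 4) → (-1, 0.5) − 0.125·(-10, 4) = (0.25, 0)
Step 2: at (0.25, 0), ∇h = (2.5, 2) → (0.25, 0) − 0.125·(2.5, 2) = (-0.0625, -0.25)
Step 3: at (-0.0625, -0.25), ∇h = (-0.625, 1) → (-0.0625, -0.25) − 0.125·(-0.625, 1) = (0.015625, -0.375)
u = 0.015625

0.015625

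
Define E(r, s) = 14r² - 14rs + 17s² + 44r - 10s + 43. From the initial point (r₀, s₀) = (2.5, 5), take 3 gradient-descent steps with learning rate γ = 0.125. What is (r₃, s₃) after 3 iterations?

∇E = (28r - 14s + 44, -14r + 34s - 10)
Step 1: at (2.5, 5), ∇E = (44, 125) → (2.5, 5) − 0.125·(44, 125) = (-3, -10.625)
Step 2: at (-3, -10.625), ∇E = (108.75, -329.25) → (-3, -10.625) − 0.125·(108.75, -329.25) = (-16.59375, 30.53125)
Step 3: at (-16.59375, 30.53125), ∇E = (-848.0625, 1260.375) → (-16.59375, 30.53125) − 0.125·(-848.0625, 1260.375) = (89.4140625, -127.015625)

(89.4140625, -127.015625)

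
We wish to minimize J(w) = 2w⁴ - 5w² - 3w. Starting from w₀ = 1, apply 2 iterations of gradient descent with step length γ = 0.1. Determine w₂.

J′(w) = 8w³ - 10w - 3
w₁ = 1 − 0.1·(-5) = 1.5
w₂ = 1.5 − 0.1·9 = 0.6

0.6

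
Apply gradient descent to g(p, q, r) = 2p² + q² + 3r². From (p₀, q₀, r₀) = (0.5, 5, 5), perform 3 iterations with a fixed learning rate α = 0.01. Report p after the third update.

∇g = (4p, 2q, 6r)
Step 1: at (0.5, 5, 5), ∇g = (2, 10, 30) → (0.5, 5, 5) − 0.01·(2, 10, 30) = (0.48, 4.9, 4.7)
Step 2: at (0.48, 4.9, 4.7), ∇g = (1.92, 9.8, 28.2) → (0.48, 4.9, 4.7) − 0.01·(1.92, 9.8, 28.2) = (0.4608, 4.802, 4.418)
Step 3: at (0.4608, 4.802, 4.418), ∇g = (1.8432, 9.604, 26.508) → (0.4608, 4.802, 4.418) − 0.01·(1.8432, 9.604, 26.508) = (0.442368, 4.70596, 4.15292)
p = 0.442368

0.442368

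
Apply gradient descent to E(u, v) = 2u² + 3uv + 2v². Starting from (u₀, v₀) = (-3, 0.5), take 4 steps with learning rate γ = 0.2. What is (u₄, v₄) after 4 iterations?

∇E = (4u + 3v, 3u + 4v)
Step 1: at (-3, 0.5), ∇E = (-10.5, -7) → (-3, 0.5) − 0.2·(-10.5, -7) = (-0.9, 1.9)
Step 2: at (-0.9, 1.9), ∇E = (2.1, 4.9) → (-0.9, 1.9) − 0.2·(2.1, 4.9) = (-1.32, 0.92)
Step 3: at (-1.32, 0.92), ∇E = (-2.52, -0.28) → (-1.32, 0.92) − 0.2·(-2.52, -0.28) = (-0.816, 0.976)
Step 4: at (-0.816, 0.976), ∇E = (-0.336, 1.456) → (-0.816, 0.976) − 0.2·(-0.336, 1.456) = (-0.7488, 0.6848)

(-0.7488, 0.6848)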